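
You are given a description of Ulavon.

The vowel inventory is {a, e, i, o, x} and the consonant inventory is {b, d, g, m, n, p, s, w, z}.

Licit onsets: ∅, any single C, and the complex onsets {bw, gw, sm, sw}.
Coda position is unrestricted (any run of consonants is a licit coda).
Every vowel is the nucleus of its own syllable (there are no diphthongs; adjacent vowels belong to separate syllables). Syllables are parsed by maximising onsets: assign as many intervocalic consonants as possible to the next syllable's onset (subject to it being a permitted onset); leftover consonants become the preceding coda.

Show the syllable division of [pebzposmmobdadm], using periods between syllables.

pebz.posm.mob.dadm

The vowels are e, o, o, a — 4 nuclei, so 4 syllables.
V1 /e/ – V2 /o/: /bzp/; trying suffixes from longest down, /p/ is the first permitted one, so coda /bz/ | onset /p/.
V2 /o/ – V3 /o/: /smm/ splits as /sm/ + /m/ (/m/ is the longest suffix that is a licit onset).
V3 /o/ – V4 /a/: /bd/; trying suffixes from longest down, /d/ is the first permitted one, so coda /b/ | onset /d/.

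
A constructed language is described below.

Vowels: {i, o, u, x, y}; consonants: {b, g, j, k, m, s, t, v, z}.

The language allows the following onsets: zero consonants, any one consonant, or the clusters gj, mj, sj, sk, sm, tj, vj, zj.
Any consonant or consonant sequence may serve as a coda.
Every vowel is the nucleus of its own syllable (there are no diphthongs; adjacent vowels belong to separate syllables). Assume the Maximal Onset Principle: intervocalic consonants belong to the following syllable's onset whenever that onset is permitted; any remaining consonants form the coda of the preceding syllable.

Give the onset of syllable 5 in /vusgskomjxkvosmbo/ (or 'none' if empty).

Nuclei (vowels): u, o, x, o, o → 5 syllables.
σ1/σ2 boundary: /sgsk/; trying suffixes from longest down, /sk/ is the first permitted one, so coda /sg/ | onset /sk/.
σ2/σ3 boundary: /mj/ is a licit onset in full, so it all attaches to the next syllable.
σ3/σ4 boundary: /kv/ splits as /k/ + /v/ (/v/ is the longest suffix that is a licit onset).
σ4/σ5 boundary: /smb/ splits as /sm/ + /b/ (/b/ is the longest suffix that is a licit onset).
Result: vusg.sko.mjxk.vosm.bo.
Syllable 5 is /bo/: onset /b/, nucleus /o/, coda ∅.

b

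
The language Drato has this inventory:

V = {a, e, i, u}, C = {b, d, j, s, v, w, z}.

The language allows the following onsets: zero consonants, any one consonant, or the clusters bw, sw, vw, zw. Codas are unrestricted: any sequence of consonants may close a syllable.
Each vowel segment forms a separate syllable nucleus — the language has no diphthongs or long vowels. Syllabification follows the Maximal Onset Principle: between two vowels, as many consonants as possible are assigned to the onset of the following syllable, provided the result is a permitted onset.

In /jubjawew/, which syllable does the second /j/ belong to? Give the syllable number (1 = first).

The vowels are u, a, e — 3 nuclei, so 3 syllables.
V1 /u/ – V2 /a/: /bj/ — longest licit onset from the right is /j/, leaving /b/ as coda.
V2 /a/ – V3 /e/: just /w/ — single C goes to the following onset.
Syllabification: jub.ja.wew.
The second /j/ is in the onset of syllable 2 (/ja/).

2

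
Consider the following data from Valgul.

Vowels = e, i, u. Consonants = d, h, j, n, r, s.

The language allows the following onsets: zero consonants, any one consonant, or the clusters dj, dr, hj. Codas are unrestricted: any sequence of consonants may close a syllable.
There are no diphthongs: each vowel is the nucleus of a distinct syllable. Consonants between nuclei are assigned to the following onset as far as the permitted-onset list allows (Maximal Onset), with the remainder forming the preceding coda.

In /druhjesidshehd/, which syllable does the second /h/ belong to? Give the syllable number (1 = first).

4

Vowels present: u, e, i, e; each is a nucleus, giving 4 syllables.
Between /u/ (V1) and /e/ (V2): /hj/ is a licit onset in full, so it all attaches to the next syllable.
Between /e/ (V2) and /i/ (V3): /s/ is a single consonant, so it becomes the next onset.
Between /i/ (V3) and /e/ (V4): /dsh/ — longest licit onset from the right is /h/, leaving /ds/ as coda.
Result: dru.hje.sids.hehd.
The second /h/ is in the onset of syllable 4 (/hehd/).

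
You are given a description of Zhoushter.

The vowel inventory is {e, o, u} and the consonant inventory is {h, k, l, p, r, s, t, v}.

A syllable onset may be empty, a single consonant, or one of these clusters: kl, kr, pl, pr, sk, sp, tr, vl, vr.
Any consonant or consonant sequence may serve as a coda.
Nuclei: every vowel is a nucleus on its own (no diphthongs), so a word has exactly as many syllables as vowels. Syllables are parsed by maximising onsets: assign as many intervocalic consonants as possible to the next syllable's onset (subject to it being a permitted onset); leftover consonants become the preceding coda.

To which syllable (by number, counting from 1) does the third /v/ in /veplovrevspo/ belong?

Nuclei (vowels): e, o, e, o → 4 syllables.
/e…o/ gap (V1→V2): /pl/ is a licit onset in full, so it all attaches to the next syllable.
/o…e/ gap (V2→V3): /vr/ — entire cluster is a permitted onset → onset /vr/, coda ∅.
/e…o/ gap (V3→V4): cluster /vsp/ — the longest permitted-onset suffix is /sp/; onset = /sp/, preceding coda = /v/.
Result: ve.plo.vrev.spo.
The third /v/ is in the coda of syllable 3 (/vrev/).

3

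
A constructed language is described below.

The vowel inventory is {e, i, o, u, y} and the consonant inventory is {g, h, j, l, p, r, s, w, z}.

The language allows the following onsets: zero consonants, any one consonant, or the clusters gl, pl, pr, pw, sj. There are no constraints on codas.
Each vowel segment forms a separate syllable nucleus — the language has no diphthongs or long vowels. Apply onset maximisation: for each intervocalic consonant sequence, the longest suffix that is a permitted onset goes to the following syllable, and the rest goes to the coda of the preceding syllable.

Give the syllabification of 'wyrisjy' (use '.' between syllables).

wy.ri.sjy

Vowels present: y, i, y; each is a nucleus, giving 3 syllables.
V1 /y/ – V2 /i/: /r/ → onset of the next syllable (single consonants are always licit onsets).
V2 /i/ – V3 /y/: cluster /sj/ — /sj/ is itself a permitted onset, so the whole cluster goes right; preceding coda = ∅.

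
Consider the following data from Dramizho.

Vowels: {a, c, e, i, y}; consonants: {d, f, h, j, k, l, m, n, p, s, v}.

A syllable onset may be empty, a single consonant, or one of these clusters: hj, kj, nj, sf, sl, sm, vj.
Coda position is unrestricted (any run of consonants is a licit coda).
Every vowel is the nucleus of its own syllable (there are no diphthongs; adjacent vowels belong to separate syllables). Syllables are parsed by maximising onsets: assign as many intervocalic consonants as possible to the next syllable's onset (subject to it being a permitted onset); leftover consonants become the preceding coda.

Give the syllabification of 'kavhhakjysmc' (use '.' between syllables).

The vowels are a, a, y, c — 4 nuclei, so 4 syllables.
σ1/σ2 boundary: /vhh/ splits as /vh/ + /h/ (/h/ is the longest suffix that is a licit onset).
σ2/σ3 boundary: /kj/ — entire cluster is a permitted onset → onset /kj/, coda ∅.
σ3/σ4 boundary: /sm/ is a licit onset in full, so it all attaches to the next syllable.

kavh.ha.kjy.smc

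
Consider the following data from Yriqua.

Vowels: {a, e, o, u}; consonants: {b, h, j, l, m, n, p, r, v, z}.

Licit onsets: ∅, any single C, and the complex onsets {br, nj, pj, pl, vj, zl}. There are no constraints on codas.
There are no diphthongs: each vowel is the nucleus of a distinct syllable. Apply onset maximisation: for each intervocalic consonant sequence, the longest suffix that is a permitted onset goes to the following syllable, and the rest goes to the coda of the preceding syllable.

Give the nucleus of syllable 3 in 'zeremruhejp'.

Vowels present: e, e, u, e; each is a nucleus, giving 4 syllables.
The third nucleus (vowel 3 from the left) is /u/.

u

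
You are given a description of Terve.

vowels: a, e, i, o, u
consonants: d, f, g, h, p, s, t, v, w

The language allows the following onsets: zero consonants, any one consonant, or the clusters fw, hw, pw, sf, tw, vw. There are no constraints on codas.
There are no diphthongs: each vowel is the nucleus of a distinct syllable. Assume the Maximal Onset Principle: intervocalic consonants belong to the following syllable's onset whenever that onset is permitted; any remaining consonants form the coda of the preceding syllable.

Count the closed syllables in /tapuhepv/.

Nuclei (vowels): a, u, e → 3 syllables.
Between /a/ (V1) and /u/ (V2): just /p/ — single C goes to the following onset.
Between /u/ (V2) and /e/ (V3): /h/ is a single consonant, so it becomes the next onset.
So the parse is ta.pu.hepv.
Classifying each syllable: /ta/ (open), /pu/ (open), /hepv/ (closed).
Closed syllables: 1.

1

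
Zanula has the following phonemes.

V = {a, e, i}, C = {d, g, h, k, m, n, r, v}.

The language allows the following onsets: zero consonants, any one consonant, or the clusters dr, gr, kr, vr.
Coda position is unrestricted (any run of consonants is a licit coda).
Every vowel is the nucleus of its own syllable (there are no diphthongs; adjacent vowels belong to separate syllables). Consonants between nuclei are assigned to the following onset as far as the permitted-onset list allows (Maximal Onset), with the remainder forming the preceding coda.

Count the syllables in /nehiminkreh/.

Vowels present: e, i, i, e; each is a nucleus, giving 4 syllables.

4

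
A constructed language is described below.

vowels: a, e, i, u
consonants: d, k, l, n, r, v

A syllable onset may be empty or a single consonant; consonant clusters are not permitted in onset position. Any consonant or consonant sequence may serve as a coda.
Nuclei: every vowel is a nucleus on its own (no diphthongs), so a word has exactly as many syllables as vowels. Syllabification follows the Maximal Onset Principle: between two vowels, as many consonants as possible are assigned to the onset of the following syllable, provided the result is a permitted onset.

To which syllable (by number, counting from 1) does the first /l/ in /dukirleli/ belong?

The vowels are u, i, e, i — 4 nuclei, so 4 syllables.
/u…i/ gap (V1→V2): /k/ is a single consonant, so it becomes the next onset.
/i…e/ gap (V2→V3): cluster /rl/ — the longest permitted-onset suffix is /l/; onset = /l/, preceding coda = /r/.
/e…i/ gap (V3→V4): just /l/ — single C goes to the following onset.
Syllabification: du.kir.le.li.
The first /l/ is in the onset of syllable 3 (/le/).

3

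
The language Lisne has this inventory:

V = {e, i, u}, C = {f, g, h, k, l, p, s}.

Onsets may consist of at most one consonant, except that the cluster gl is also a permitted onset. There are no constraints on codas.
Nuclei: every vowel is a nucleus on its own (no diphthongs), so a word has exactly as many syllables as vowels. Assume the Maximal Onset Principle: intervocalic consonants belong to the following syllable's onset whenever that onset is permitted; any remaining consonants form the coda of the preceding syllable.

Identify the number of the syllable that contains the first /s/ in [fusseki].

The vowels are u, e, i — 3 nuclei, so 3 syllables.
/u…e/ gap (V1→V2): cluster /ss/ — the longest permitted-onset suffix is /s/; onset = /s/, preceding coda = /s/.
/e…i/ gap (V2→V3): /k/ is a single consonant, so it becomes the next onset.
Syllabification: fus.se.ki.
The first /s/ is in the coda of syllable 1 (/fus/).

1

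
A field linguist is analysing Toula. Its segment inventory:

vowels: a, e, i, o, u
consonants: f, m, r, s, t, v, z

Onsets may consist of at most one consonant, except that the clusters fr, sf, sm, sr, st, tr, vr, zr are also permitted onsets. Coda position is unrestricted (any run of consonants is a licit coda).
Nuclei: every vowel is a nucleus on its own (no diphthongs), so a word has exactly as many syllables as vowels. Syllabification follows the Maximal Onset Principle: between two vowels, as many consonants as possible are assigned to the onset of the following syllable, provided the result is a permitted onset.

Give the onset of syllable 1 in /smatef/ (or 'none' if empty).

sm

Nuclei (vowels): a, e → 2 syllables.
Between /a/ (V1) and /e/ (V2): /t/ → onset of the next syllable (single consonants are always licit onsets).
So the parse is sma.tef.
Syllable 1 is /sma/: onset /sm/, nucleus /a/, coda ∅.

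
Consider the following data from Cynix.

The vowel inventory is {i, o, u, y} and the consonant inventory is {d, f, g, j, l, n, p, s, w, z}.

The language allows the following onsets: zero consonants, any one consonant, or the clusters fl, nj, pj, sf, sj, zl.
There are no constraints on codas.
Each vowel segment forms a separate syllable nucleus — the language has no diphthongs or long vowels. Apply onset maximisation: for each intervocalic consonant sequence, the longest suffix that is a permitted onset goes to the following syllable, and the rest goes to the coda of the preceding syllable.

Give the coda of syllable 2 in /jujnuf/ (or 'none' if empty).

Vowels present: u, u; each is a nucleus, giving 2 syllables.
Between /u/ (V1) and /u/ (V2): cluster /jn/ — the longest permitted-onset suffix is /n/; onset = /n/, preceding coda = /j/.
Syllabification: juj.nuf.
Syllable 2 is /nuf/: onset /n/, nucleus /u/, coda /f/.

f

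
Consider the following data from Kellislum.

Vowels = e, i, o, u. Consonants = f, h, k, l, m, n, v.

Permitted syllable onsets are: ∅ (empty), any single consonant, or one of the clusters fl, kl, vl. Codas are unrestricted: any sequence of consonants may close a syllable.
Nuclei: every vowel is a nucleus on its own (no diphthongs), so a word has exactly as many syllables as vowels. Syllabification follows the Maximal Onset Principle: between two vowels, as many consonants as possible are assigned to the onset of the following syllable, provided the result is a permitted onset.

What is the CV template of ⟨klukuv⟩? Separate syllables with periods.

The vowels are u, u — 2 nuclei, so 2 syllables.
σ1/σ2 boundary: /k/ → onset of the next syllable (single consonants are always licit onsets).
Putting it together: klu.kuv.
Mapping each syllable to C/V: /klu/ → CCV, /kuv/ → CVC.

CCV.CVC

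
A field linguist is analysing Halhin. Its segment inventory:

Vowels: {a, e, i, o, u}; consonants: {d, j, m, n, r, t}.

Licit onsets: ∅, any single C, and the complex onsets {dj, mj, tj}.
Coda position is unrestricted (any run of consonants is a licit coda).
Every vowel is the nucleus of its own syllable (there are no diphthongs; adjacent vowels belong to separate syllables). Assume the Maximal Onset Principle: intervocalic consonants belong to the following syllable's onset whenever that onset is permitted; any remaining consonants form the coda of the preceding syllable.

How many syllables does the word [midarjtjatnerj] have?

Vowels present: i, a, a, e; each is a nucleus, giving 4 syllables.

4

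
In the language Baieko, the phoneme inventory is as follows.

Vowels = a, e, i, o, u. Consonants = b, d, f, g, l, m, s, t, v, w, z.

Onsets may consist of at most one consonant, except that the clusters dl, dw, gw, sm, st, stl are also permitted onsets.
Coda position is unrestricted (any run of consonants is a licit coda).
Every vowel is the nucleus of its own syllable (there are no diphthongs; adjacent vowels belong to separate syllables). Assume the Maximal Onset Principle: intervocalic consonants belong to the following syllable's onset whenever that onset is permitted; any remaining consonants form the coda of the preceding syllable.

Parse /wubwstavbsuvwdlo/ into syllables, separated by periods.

The vowels are u, a, u, o — 4 nuclei, so 4 syllables.
/u…a/ gap (V1→V2): cluster /bwst/ — the longest permitted-onset suffix is /st/; onset = /st/, preceding coda = /bw/.
/a…u/ gap (V2→V3): /vbs/ — longest licit onset from the right is /s/, leaving /vb/ as coda.
/u…o/ gap (V3→V4): cluster /vwdl/ — the longest permitted-onset suffix is /dl/; onset = /dl/, preceding coda = /vw/.

wubw.stavb.suvw.dlo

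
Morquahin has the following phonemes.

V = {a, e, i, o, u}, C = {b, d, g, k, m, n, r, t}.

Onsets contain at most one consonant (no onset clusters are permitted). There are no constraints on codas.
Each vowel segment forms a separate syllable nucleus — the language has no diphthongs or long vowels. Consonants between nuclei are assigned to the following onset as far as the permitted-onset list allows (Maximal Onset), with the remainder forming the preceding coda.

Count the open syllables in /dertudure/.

Nuclei (vowels): e, u, u, e → 4 syllables.
Between /e/ (V1) and /u/ (V2): /rt/ — longest licit onset from the right is /t/, leaving /r/ as coda.
Between /u/ (V2) and /u/ (V3): just /d/ — single C goes to the following onset.
Between /u/ (V3) and /e/ (V4): /r/ is a single consonant, so it becomes the next onset.
So the parse is der.tu.du.re.
Classifying each syllable: /der/ (closed), /tu/ (open), /du/ (open), /re/ (open).
Open syllables: 3.

3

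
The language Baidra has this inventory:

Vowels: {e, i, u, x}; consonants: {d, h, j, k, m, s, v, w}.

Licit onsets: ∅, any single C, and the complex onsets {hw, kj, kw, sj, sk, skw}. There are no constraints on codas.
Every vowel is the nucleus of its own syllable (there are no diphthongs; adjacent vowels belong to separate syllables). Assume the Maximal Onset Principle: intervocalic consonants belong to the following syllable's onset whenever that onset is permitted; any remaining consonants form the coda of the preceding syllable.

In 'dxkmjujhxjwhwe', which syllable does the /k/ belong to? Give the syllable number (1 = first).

1

Vowels present: x, u, x, e; each is a nucleus, giving 4 syllables.
/x…u/ gap (V1→V2): /kmj/; trying suffixes from longest down, /j/ is the first permitted one, so coda /km/ | onset /j/.
/u…x/ gap (V2→V3): /jh/ splits as /j/ + /h/ (/h/ is the longest suffix that is a licit onset).
/x…e/ gap (V3→V4): cluster /jwhw/ — the longest permitted-onset suffix is /hw/; onset = /hw/, preceding coda = /jw/.
Putting it together: dxkm.juj.hxjw.hwe.
The /k/ is in the coda of syllable 1 (/dxkm/).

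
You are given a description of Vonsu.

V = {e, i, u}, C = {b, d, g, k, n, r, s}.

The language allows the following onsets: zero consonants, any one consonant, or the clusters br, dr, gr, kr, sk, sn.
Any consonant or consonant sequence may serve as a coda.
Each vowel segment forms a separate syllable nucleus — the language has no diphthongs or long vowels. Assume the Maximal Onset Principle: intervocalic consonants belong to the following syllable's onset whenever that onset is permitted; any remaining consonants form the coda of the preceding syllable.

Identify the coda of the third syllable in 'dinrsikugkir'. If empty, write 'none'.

g

Vowels present: i, i, u, i; each is a nucleus, giving 4 syllables.
V1 /i/ – V2 /i/: /nrs/; trying suffixes from longest down, /s/ is the first permitted one, so coda /nr/ | onset /s/.
V2 /i/ – V3 /u/: /k/ is a single consonant, so it becomes the next onset.
V3 /u/ – V4 /i/: /gk/ — longest licit onset from the right is /k/, leaving /g/ as coda.
Putting it together: dinr.si.kug.kir.
Syllable 3 is /kug/: onset /k/, nucleus /u/, coda /g/.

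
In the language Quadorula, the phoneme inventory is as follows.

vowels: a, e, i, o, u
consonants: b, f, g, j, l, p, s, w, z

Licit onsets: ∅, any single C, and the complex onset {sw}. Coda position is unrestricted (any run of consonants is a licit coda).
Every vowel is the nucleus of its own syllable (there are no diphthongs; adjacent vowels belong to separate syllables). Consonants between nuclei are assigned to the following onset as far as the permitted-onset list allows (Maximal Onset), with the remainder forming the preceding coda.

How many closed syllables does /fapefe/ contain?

Vowels present: a, e, e; each is a nucleus, giving 3 syllables.
/a…e/ gap (V1→V2): just /p/ — single C goes to the following onset.
/e…e/ gap (V2→V3): /f/ is a single consonant, so it becomes the next onset.
Putting it together: fa.pe.fe.
Classifying each syllable: /fa/ (open), /pe/ (open), /fe/ (open).
Closed syllables: 0.

0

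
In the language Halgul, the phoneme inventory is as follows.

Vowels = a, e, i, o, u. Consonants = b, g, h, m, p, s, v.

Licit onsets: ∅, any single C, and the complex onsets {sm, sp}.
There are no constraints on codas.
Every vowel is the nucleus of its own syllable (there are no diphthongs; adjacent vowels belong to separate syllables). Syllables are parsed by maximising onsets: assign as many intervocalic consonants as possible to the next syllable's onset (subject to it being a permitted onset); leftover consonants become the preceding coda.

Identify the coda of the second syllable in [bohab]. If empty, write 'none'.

Nuclei (vowels): o, a → 2 syllables.
Between /o/ (V1) and /a/ (V2): /h/ is a single consonant, so it becomes the next onset.
Result: bo.hab.
Syllable 2 is /hab/: onset /h/, nucleus /a/, coda /b/.

b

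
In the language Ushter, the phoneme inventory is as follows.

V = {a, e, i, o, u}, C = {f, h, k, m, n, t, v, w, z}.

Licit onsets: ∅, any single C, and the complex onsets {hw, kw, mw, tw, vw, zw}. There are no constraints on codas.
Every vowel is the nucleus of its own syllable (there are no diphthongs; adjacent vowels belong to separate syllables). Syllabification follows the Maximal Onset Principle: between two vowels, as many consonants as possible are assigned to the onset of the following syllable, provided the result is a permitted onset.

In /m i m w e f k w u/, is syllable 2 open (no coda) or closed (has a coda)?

closed

The vowels are i, e, u — 3 nuclei, so 3 syllables.
σ1/σ2 boundary: /mw/ is a licit onset in full, so it all attaches to the next syllable.
σ2/σ3 boundary: /fkw/ splits as /f/ + /kw/ (/kw/ is the longest suffix that is a licit onset).
Syllabification: mi.mwef.kwu.
Syllable 2 is /mwef/ with coda /f/, so it is closed.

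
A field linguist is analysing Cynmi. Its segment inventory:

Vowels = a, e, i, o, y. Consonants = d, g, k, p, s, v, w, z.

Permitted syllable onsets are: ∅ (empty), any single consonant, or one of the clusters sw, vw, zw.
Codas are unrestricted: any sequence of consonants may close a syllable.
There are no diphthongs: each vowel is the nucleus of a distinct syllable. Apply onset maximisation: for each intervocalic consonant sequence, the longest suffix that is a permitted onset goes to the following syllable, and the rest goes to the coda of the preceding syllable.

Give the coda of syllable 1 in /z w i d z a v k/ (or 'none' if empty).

The vowels are i, a — 2 nuclei, so 2 syllables.
Between /i/ (V1) and /a/ (V2): cluster /dz/ — the longest permitted-onset suffix is /z/; onset = /z/, preceding coda = /d/.
Putting it together: zwid.zavk.
Syllable 1 is /zwid/: onset /zw/, nucleus /i/, coda /d/.

d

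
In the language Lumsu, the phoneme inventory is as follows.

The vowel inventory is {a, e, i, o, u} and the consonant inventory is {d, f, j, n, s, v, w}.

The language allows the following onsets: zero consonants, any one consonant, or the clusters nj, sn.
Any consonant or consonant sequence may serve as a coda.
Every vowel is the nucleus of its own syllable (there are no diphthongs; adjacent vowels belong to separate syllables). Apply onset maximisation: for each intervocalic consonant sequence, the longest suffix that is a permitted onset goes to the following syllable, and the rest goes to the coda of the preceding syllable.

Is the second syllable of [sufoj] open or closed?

closed

Nuclei (vowels): u, o → 2 syllables.
Between /u/ (V1) and /o/ (V2): just /f/ — single C goes to the following onset.
So the parse is su.foj.
Syllable 2 is /foj/ with coda /j/, so it is closed.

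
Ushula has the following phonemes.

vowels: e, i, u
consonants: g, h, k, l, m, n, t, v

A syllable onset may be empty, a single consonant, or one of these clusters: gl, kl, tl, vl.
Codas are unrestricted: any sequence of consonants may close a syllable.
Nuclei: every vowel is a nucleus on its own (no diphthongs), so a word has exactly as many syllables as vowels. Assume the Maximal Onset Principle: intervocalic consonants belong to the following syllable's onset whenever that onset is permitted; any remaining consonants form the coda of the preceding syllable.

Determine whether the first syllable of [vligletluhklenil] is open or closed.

open

Vowels present: i, e, u, e, i; each is a nucleus, giving 5 syllables.
V1 /i/ – V2 /e/: /gl/ — entire cluster is a permitted onset → onset /gl/, coda ∅.
V2 /e/ – V3 /u/: cluster /tl/ — /tl/ is itself a permitted onset, so the whole cluster goes right; preceding coda = ∅.
V3 /u/ – V4 /e/: /hkl/; trying suffixes from longest down, /kl/ is the first permitted one, so coda /h/ | onset /kl/.
V4 /e/ – V5 /i/: /n/ → onset of the next syllable (single consonants are always licit onsets).
Result: vli.gle.tluh.kle.nil.
Syllable 1 is /vli/; it ends in its nucleus with no coda, so it is open.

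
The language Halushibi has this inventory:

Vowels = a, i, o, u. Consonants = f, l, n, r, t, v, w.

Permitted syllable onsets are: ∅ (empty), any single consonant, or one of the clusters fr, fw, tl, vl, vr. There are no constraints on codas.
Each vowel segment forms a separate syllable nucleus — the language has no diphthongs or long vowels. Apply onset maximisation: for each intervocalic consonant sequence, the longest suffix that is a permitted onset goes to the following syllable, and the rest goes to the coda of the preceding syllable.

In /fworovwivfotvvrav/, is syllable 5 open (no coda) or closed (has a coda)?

Nuclei (vowels): o, o, i, o, a → 5 syllables.
Between /o/ (V1) and /o/ (V2): just /r/ — single C goes to the following onset.
Between /o/ (V2) and /i/ (V3): /vw/ — longest licit onset from the right is /w/, leaving /v/ as coda.
Between /i/ (V3) and /o/ (V4): cluster /vf/ — the longest permitted-onset suffix is /f/; onset = /f/, preceding coda = /v/.
Between /o/ (V4) and /a/ (V5): /tvvr/ — longest licit onset from the right is /vr/, leaving /tv/ as coda.
So the parse is fwo.rov.wiv.fotv.vrav.
Syllable 5 is /vrav/ with coda /v/, so it is closed.

closed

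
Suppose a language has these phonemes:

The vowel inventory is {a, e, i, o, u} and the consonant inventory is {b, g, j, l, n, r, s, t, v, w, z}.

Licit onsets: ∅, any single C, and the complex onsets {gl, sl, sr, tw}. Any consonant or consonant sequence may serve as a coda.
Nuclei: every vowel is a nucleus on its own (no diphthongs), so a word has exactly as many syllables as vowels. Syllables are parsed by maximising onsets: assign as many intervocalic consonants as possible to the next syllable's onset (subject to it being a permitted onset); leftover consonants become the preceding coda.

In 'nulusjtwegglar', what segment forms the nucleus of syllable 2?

u

Nuclei (vowels): u, u, e, a → 4 syllables.
The second nucleus (vowel 2 from the left) is /u/.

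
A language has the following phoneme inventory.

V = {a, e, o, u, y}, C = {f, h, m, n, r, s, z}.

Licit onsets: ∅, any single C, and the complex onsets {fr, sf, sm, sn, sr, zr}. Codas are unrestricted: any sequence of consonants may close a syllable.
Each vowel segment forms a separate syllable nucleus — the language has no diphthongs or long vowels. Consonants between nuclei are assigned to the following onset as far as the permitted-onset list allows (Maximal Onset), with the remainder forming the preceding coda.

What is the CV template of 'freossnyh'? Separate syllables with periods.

The vowels are e, o, y — 3 nuclei, so 3 syllables.
σ1/σ2 boundary: no consonants, so the boundary falls immediately after /e/.
σ2/σ3 boundary: /ssn/ splits as /s/ + /sn/ (/sn/ is the longest suffix that is a licit onset).
Syllabification: fre.os.snyh.
Mapping each syllable to C/V: /fre/ → CCV, /os/ → VC, /snyh/ → CCVC.

CCV.VC.CCVC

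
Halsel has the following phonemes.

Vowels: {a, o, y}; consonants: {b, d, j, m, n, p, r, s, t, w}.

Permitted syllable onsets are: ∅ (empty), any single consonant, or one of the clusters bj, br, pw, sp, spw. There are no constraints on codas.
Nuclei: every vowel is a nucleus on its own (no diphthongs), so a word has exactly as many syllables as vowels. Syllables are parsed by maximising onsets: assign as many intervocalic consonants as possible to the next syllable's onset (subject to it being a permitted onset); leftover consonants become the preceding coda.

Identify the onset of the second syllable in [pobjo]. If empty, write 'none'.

Vowels present: o, o; each is a nucleus, giving 2 syllables.
V1 /o/ – V2 /o/: /bj/ — entire cluster is a permitted onset → onset /bj/, coda ∅.
Syllabification: po.bjo.
Syllable 2 is /bjo/: onset /bj/, nucleus /o/, coda ∅.

bj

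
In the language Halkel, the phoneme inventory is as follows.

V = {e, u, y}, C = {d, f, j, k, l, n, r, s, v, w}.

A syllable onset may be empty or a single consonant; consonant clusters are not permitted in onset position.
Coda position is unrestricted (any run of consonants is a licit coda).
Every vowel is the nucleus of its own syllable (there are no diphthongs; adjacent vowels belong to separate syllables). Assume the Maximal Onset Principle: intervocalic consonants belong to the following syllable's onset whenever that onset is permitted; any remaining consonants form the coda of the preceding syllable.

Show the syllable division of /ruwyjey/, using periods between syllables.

ru.wy.je.y

Nuclei (vowels): u, y, e, y → 4 syllables.
Between /u/ (V1) and /y/ (V2): /w/ → onset of the next syllable (single consonants are always licit onsets).
Between /y/ (V2) and /e/ (V3): just /j/ — single C goes to the following onset.
Between /e/ (V3) and /y/ (V4): hiatus — the boundary sits between the two vowels.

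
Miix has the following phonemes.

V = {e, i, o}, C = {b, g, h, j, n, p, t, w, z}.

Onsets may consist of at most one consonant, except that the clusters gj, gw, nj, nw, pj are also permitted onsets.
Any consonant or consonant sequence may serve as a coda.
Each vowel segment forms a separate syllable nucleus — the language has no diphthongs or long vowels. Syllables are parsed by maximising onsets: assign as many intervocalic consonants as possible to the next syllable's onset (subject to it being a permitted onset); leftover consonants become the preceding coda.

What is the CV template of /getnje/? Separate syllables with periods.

Nuclei (vowels): e, e → 2 syllables.
/e…e/ gap (V1→V2): cluster /tnj/ — the longest permitted-onset suffix is /nj/; onset = /nj/, preceding coda = /t/.
Putting it together: get.nje.
Mapping each syllable to C/V: /get/ → CVC, /nje/ → CCV.

CVC.CCV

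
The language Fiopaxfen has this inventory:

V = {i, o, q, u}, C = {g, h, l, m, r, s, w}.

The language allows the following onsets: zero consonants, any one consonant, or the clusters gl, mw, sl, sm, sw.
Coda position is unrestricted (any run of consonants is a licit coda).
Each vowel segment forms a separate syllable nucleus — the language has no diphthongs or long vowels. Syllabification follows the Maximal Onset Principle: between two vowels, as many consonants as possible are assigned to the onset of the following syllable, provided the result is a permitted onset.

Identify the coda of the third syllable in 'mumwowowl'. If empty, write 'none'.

wl

Vowels present: u, o, o; each is a nucleus, giving 3 syllables.
/u…o/ gap (V1→V2): /mw/ — entire cluster is a permitted onset → onset /mw/, coda ∅.
/o…o/ gap (V2→V3): just /w/ — single C goes to the following onset.
Syllabification: mu.mwo.wowl.
Syllable 3 is /wowl/: onset /w/, nucleus /o/, coda /wl/.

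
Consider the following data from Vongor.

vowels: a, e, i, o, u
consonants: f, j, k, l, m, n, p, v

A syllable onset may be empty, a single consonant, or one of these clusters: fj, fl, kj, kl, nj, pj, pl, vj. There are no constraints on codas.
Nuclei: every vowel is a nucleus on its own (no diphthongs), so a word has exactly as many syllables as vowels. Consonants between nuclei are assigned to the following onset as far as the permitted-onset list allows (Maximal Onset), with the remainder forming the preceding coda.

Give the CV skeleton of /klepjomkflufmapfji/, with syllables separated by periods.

The vowels are e, o, u, a, i — 5 nuclei, so 5 syllables.
/e…o/ gap (V1→V2): /pj/ — entire cluster is a permitted onset → onset /pj/, coda ∅.
/o…u/ gap (V2→V3): /mkfl/ — longest licit onset from the right is /fl/, leaving /mk/ as coda.
/u…a/ gap (V3→V4): /fm/ splits as /f/ + /m/ (/m/ is the longest suffix that is a licit onset).
/a…i/ gap (V4→V5): cluster /pfj/ — the longest permitted-onset suffix is /fj/; onset = /fj/, preceding coda = /p/.
Putting it together: kle.pjomk.fluf.map.fji.
Mapping each syllable to C/V: /kle/ → CCV, /pjomk/ → CCVCC, /fluf/ → CCVC, /map/ → CVC, /fji/ → CCV.

CCV.CCVCC.CCVC.CVC.CCV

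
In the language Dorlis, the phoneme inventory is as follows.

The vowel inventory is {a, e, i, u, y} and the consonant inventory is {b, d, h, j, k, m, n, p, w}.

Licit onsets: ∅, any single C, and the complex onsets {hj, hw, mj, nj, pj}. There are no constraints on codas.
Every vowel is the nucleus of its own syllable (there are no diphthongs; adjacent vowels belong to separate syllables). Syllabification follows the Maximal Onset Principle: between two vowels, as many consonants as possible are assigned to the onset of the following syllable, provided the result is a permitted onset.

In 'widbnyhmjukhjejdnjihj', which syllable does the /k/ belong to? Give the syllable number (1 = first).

Nuclei (vowels): i, y, u, e, i → 5 syllables.
σ1/σ2 boundary: /dbn/ — longest licit onset from the right is /n/, leaving /db/ as coda.
σ2/σ3 boundary: cluster /hmj/ — the longest permitted-onset suffix is /mj/; onset = /mj/, preceding coda = /h/.
σ3/σ4 boundary: /khj/ — longest licit onset from the right is /hj/, leaving /k/ as coda.
σ4/σ5 boundary: /jdnj/ — longest licit onset from the right is /nj/, leaving /jd/ as coda.
So the parse is widb.nyh.mjuk.hjejd.njihj.
The /k/ is in the coda of syllable 3 (/mjuk/).

3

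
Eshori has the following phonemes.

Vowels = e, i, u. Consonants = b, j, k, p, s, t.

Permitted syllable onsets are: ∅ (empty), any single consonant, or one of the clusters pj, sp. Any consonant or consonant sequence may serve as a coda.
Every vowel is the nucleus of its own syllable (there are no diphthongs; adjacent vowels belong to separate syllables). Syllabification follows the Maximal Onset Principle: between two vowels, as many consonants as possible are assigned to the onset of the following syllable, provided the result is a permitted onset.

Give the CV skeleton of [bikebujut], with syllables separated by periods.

CV.CV.CV.CVC

Nuclei (vowels): i, e, u, u → 4 syllables.
V1 /i/ – V2 /e/: just /k/ — single C goes to the following onset.
V2 /e/ – V3 /u/: /b/ → onset of the next syllable (single consonants are always licit onsets).
V3 /u/ – V4 /u/: /j/ is a single consonant, so it becomes the next onset.
Putting it together: bi.ke.bu.jut.
Mapping each syllable to C/V: /bi/ → CV, /ke/ → CV, /bu/ → CV, /jut/ → CVC.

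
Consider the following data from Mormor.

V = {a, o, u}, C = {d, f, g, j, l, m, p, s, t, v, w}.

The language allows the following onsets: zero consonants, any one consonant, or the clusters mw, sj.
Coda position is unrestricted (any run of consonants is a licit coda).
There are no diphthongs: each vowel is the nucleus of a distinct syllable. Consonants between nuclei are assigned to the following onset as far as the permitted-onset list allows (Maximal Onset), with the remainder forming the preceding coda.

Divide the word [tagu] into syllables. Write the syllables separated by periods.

ta.gu

Nuclei (vowels): a, u → 2 syllables.
V1 /a/ – V2 /u/: /g/ is a single consonant, so it becomes the next onset.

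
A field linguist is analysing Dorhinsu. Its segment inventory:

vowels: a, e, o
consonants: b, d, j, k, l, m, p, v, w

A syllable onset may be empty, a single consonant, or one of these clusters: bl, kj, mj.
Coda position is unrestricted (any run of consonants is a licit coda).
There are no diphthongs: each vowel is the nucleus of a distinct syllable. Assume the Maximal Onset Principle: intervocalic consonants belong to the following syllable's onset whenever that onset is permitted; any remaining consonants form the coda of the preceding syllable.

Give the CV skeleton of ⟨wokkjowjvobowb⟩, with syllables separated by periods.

CVC.CCVCC.CV.CVCC

The vowels are o, o, o, o — 4 nuclei, so 4 syllables.
V1 /o/ – V2 /o/: cluster /kkj/ — the longest permitted-onset suffix is /kj/; onset = /kj/, preceding coda = /k/.
V2 /o/ – V3 /o/: /wjv/ — longest licit onset from the right is /v/, leaving /wj/ as coda.
V3 /o/ – V4 /o/: just /b/ — single C goes to the following onset.
So the parse is wok.kjowj.vo.bowb.
Mapping each syllable to C/V: /wok/ → CVC, /kjowj/ → CCVCC, /vo/ → CV, /bowb/ → CVCC.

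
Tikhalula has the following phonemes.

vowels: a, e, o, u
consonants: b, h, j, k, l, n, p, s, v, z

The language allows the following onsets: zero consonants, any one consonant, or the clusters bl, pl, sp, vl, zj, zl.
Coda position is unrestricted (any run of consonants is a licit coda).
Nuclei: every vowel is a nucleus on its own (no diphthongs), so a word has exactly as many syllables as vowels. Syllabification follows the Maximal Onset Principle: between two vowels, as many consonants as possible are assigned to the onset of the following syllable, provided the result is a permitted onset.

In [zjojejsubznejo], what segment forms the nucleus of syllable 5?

Vowels present: o, e, u, e, o; each is a nucleus, giving 5 syllables.
The fifth nucleus (vowel 5 from the left) is /o/.

o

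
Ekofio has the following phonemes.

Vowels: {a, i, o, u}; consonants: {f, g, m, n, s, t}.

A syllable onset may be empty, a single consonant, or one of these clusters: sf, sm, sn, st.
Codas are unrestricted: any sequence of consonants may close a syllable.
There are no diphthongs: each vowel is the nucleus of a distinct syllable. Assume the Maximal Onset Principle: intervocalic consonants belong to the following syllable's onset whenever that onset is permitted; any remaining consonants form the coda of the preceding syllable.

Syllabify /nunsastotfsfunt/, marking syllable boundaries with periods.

Nuclei (vowels): u, a, o, u → 4 syllables.
σ1/σ2 boundary: /ns/; trying suffixes from longest down, /s/ is the first permitted one, so coda /n/ | onset /s/.
σ2/σ3 boundary: /st/ — entire cluster is a permitted onset → onset /st/, coda ∅.
σ3/σ4 boundary: /tfsf/ — longest licit onset from the right is /sf/, leaving /tf/ as coda.

nun.sa.stotf.sfunt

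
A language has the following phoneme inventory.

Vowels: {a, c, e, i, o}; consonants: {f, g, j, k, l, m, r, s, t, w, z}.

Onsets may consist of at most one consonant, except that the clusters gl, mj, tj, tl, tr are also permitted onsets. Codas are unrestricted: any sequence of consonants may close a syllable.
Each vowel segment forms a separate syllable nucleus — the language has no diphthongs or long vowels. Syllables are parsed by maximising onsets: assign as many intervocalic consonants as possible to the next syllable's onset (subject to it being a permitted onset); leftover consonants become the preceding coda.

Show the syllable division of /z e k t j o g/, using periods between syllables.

The vowels are e, o — 2 nuclei, so 2 syllables.
V1 /e/ – V2 /o/: cluster /ktj/ — the longest permitted-onset suffix is /tj/; onset = /tj/, preceding coda = /k/.

zek.tjog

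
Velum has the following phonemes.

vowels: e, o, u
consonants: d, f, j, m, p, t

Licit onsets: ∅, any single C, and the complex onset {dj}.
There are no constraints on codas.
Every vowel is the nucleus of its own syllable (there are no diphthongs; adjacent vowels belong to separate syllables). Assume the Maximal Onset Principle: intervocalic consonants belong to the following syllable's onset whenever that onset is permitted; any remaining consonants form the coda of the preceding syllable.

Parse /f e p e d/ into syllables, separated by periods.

fe.ped

The vowels are e, e — 2 nuclei, so 2 syllables.
/e…e/ gap (V1→V2): /p/ → onset of the next syllable (single consonants are always licit onsets).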